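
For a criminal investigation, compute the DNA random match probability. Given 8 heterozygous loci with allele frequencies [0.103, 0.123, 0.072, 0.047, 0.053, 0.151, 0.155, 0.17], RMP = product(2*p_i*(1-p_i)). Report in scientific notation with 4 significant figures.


Computing RMP for 8 loci:
Locus 1: 2 * 0.103 * 0.897 = 0.184782
Locus 2: 2 * 0.123 * 0.877 = 0.215742
Locus 3: 2 * 0.072 * 0.928 = 0.133632
Locus 4: 2 * 0.047 * 0.953 = 0.089582
Locus 5: 2 * 0.053 * 0.947 = 0.100382
Locus 6: 2 * 0.151 * 0.849 = 0.256398
Locus 7: 2 * 0.155 * 0.845 = 0.26195
Locus 8: 2 * 0.17 * 0.83 = 0.2822
RMP = 9.080e-07

9.080e-07


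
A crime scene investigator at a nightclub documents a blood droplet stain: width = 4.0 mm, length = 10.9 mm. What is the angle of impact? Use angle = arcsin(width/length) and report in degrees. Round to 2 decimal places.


Blood spatter impact angle calculation:
width / length = 4.0 / 10.9 = 0.366972
angle = arcsin(0.366972)
angle = 21.53 degrees

21.53


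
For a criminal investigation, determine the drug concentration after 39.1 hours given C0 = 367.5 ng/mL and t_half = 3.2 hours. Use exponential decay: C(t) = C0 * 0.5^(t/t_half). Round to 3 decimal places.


Drug concentration decay:
Number of half-lives = t / t_half = 39.1 / 3.2 = 12.21875
Decay factor = 0.5^12.21875 = 0.00020979
C(t) = 367.5 * 0.00020979 = 0.077 ng/mL

0.077


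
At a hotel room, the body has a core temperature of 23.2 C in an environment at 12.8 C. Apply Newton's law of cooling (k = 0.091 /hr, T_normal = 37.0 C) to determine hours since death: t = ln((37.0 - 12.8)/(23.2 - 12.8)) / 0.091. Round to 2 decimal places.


Using Newton's law of cooling:
t = ln((T_normal - T_ambient) / (T_body - T_ambient)) / k
T_normal - T_ambient = 24.2
T_body - T_ambient = 10.4
Ratio = 2.326923
ln(ratio) = 0.844547
t = 0.844547 / 0.091 = 9.28 hours

9.28


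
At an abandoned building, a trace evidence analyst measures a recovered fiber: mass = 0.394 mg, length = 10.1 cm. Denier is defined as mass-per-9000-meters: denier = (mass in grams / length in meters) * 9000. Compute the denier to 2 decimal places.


Denier calculation:
Mass in grams = 0.394 mg / 1000 = 0.000394 g
Length in meters = 10.1 cm / 100 = 0.101 m
Linear density = mass / length = 0.000394 / 0.101 = 0.00390099 g/m
Denier = (g/m) * 9000 = 0.00390099 * 9000 = 35.11

35.11


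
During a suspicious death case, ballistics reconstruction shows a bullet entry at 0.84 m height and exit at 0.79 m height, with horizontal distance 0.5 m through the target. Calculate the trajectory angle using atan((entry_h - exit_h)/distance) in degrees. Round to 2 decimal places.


Bullet trajectory angle:
Height difference = 0.84 - 0.79 = 0.05 m
angle = atan(0.05 / 0.5)
angle = atan(0.1)
angle = 5.71 degrees

5.71


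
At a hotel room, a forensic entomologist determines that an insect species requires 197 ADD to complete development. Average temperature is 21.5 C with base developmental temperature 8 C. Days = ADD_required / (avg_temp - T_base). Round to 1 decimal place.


Insect development time:
Effective temperature = avg_temp - T_base = 21.5 - 8 = 13.5 C
Days = ADD / effective_temp = 197 / 13.5 = 14.6 days

14.6


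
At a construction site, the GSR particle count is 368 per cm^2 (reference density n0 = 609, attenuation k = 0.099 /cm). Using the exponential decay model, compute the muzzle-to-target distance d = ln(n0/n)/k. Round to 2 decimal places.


GSR distance calculation:
n0/n = 609 / 368 = 1.654891
ln(n0/n) = 0.503735
d = 0.503735 / 0.099 = 5.09 cm

5.09


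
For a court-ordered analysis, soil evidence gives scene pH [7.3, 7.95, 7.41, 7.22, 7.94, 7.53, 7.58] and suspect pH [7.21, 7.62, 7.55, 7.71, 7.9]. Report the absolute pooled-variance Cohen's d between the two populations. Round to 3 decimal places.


Pooled-variance Cohen's d for soil pH comparison:
Scene mean = 52.93 / 7 = 7.561429
Suspect mean = 37.99 / 5 = 7.598
Scene sample variance s_s^2 = 0.083914
Suspect sample variance s_c^2 = 0.06427
Pooled variance = ((n_s-1)*s_s^2 + (n_c-1)*s_c^2) / (n_s + n_c - 2) = 0.076057
Pooled SD = sqrt(0.076057) = 0.275784
Mean difference = -0.036571
|d| = |-0.036571| / 0.275784 = 0.133

0.133


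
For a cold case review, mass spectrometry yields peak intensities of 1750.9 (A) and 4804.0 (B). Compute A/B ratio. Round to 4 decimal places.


Spectral peak ratio:
Peak A = 1750.9 counts
Peak B = 4804.0 counts
Ratio = 1750.9 / 4804.0 = 0.3645

0.3645


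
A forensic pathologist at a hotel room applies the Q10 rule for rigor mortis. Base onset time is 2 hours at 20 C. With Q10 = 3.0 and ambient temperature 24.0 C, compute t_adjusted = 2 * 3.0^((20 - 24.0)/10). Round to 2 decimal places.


Rigor mortis time adjustment:
Exponent = (T_ref - T_actual) / 10 = (20 - 24.0) / 10 = -0.4
Q10 factor = 3.0^-0.4 = 0.64439
t_adjusted = 2 * 0.64439 = 1.29 hours

1.29


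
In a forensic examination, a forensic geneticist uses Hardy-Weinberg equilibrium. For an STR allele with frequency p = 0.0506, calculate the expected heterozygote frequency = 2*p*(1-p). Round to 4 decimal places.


Hardy-Weinberg heterozygote frequency:
q = 1 - p = 1 - 0.0506 = 0.9494
2pq = 2 * 0.0506 * 0.9494 = 0.0961

0.0961


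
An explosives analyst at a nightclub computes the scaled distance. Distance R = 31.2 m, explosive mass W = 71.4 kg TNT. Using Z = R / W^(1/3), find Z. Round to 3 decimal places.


Scaled distance calculation:
W^(1/3) = 71.4^(1/3) = 4.148579
Z = R / W^(1/3) = 31.2 / 4.148579
Z = 7.521 m/kg^(1/3)

7.521


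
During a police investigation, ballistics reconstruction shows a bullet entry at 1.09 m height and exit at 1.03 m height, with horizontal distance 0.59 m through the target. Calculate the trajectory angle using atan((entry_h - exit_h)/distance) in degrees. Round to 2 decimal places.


Bullet trajectory angle:
Height difference = 1.09 - 1.03 = 0.06 m
angle = atan(0.06 / 0.59)
angle = atan(0.101695)
angle = 5.81 degrees

5.81


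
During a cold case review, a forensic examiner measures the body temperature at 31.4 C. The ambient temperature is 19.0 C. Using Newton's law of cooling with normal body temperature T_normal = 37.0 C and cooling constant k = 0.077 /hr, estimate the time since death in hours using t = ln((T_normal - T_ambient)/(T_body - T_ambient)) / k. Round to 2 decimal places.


Using Newton's law of cooling:
t = ln((T_normal - T_ambient) / (T_body - T_ambient)) / k
T_normal - T_ambient = 18.0
T_body - T_ambient = 12.4
Ratio = 1.451613
ln(ratio) = 0.372675
t = 0.372675 / 0.077 = 4.84 hours

4.84


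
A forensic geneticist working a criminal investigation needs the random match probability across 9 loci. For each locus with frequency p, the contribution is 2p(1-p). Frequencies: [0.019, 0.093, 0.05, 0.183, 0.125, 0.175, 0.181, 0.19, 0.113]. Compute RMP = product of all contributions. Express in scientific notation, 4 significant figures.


Computing RMP for 9 loci:
Locus 1: 2 * 0.019 * 0.981 = 0.037278
Locus 2: 2 * 0.093 * 0.907 = 0.168702
Locus 3: 2 * 0.05 * 0.95 = 0.095
Locus 4: 2 * 0.183 * 0.817 = 0.299022
Locus 5: 2 * 0.125 * 0.875 = 0.21875
Locus 6: 2 * 0.175 * 0.825 = 0.28875
Locus 7: 2 * 0.181 * 0.819 = 0.296478
Locus 8: 2 * 0.19 * 0.81 = 0.3078
Locus 9: 2 * 0.113 * 0.887 = 0.200462
RMP = 2.064e-07

2.064e-07


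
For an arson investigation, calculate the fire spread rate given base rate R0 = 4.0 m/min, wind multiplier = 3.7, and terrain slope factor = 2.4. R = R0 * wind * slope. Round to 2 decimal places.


Fire spread rate calculation:
R = R0 * wind_factor * slope_factor
= 4.0 * 3.7 * 2.4
= 14.8 * 2.4
= 35.52 m/min

35.52


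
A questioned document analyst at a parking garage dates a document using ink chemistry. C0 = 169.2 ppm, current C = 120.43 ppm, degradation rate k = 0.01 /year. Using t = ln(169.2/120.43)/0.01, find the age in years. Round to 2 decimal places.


Document age estimation:
C0/C = 169.2 / 120.43 = 1.404966
ln(C0/C) = 0.340013
t = 0.340013 / 0.01 = 34.00 years

34.00


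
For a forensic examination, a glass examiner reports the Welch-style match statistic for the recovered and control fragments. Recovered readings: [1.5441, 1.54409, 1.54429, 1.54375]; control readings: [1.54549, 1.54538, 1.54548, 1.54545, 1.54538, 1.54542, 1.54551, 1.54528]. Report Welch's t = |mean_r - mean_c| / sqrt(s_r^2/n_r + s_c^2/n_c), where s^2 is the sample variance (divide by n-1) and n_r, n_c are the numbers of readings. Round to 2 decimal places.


Welch's t-criterion for glass RI comparison:
Recovered mean = sum / n_r = 6.17623 / 4 = 1.5440575
Control mean = sum / n_c = 12.36339 / 8 = 1.5454237
Recovered sample variance s_r^2 = 5.04917e-08
Control sample variance s_c^2 = 5.74107e-09
Welch SE (unpooled) = sqrt(s_r^2/n_r + s_c^2/n_c) = sqrt(1.26229e-08 + 7.17634e-10) = sqrt(1.33405e-08) = 0.000115501
|mean_r - mean_c| = 0.00136625
t = 0.00136625 / 0.000115501 = 11.83

11.83


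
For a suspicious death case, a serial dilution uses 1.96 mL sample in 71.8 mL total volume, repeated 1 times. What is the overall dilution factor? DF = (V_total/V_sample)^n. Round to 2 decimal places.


Dilution factor calculation:
Single dilution = V_total / V_sample = 71.8 / 1.96 ≈ 36.632653
Number of dilutions = 1
Total DF = (71.8 / 1.96)^1 (full precision, rounded at the end) = 36.63

36.63


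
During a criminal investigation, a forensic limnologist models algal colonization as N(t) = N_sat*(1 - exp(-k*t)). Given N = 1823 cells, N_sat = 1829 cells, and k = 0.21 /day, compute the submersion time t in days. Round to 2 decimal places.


PMSI from diatom colonization curve:
N / N_sat = 1823 / 1829 = 0.99672
1 - N/N_sat = 0.00328
ln(1 - N/N_sat) = -5.719912
t = -ln(1 - N/N_sat) / k = -(-5.719912) / 0.21 = 27.24 days

27.24


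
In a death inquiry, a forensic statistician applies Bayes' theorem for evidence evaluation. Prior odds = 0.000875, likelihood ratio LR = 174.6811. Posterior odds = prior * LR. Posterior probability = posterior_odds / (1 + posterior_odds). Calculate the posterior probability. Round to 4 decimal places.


Bayesian evidence evaluation:
Posterior odds = prior_odds * LR = 0.000875 * 174.6811 = 0.152846
Posterior probability = posterior_odds / (1 + posterior_odds)
= 0.152846 / (1 + 0.152846)
= 0.152846 / 1.152846
= 0.1326

0.1326


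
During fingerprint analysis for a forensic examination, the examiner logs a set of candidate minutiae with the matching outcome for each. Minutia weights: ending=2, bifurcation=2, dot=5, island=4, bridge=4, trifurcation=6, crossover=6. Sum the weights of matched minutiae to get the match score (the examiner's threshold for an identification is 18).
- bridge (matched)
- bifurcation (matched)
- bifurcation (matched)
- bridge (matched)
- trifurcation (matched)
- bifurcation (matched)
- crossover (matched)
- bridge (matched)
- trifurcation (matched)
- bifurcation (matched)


Weighted minutiae match score:
  bridge: matched, +4 (running total 4)
  bifurcation: matched, +2 (running total 6)
  bifurcation: matched, +2 (running total 8)
  bridge: matched, +4 (running total 12)
  trifurcation: matched, +6 (running total 18)
  bifurcation: matched, +2 (running total 20)
  crossover: matched, +6 (running total 26)
  bridge: matched, +4 (running total 30)
  trifurcation: matched, +6 (running total 36)
  bifurcation: matched, +2 (running total 38)
Total score = 38
Threshold = 18; verdict = identification

38


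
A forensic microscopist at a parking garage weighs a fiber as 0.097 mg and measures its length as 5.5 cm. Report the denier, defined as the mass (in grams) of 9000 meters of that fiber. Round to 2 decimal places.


Denier calculation:
Mass in grams = 0.097 mg / 1000 = 0.000097 g
Length in meters = 5.5 cm / 100 = 0.055 m
Linear density = mass / length = 0.000097 / 0.055 = 0.00176364 g/m
Denier = (g/m) * 9000 = 0.00176364 * 9000 = 15.87

15.87


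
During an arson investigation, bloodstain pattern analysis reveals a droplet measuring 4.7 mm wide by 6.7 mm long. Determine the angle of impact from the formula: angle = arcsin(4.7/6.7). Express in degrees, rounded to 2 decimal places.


Blood spatter impact angle calculation:
width / length = 4.7 / 6.7 = 0.701493
angle = arcsin(0.701493)
angle = 44.55 degrees

44.55


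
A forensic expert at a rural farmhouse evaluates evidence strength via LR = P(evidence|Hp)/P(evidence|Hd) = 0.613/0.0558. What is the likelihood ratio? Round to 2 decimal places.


Likelihood ratio calculation:
LR = P(E|Hp) / P(E|Hd)
LR = 0.613 / 0.0558
LR = 10.99

10.99


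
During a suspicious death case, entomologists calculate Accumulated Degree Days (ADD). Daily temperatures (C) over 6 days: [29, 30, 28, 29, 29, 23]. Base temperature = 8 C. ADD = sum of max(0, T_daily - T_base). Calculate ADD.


Computing ADD day by day:
Day 1: max(0, 29 - 8) = 21
Day 2: max(0, 30 - 8) = 22
Day 3: max(0, 28 - 8) = 20
Day 4: max(0, 29 - 8) = 21
Day 5: max(0, 29 - 8) = 21
Day 6: max(0, 23 - 8) = 15
Total ADD = 120

120


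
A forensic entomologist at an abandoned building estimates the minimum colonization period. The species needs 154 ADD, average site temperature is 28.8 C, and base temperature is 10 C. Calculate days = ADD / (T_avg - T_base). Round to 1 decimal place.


Insect development time:
Effective temperature = avg_temp - T_base = 28.8 - 10 = 18.8 C
Days = ADD / effective_temp = 154 / 18.8 = 8.2 days

8.2


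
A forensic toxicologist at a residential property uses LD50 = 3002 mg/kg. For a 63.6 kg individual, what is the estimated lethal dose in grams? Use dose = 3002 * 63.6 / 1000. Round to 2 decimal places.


Lethal dose calculation:
Lethal dose = LD50 * body_weight / 1000
= 3002 * 63.6 / 1000
= 190927.2 / 1000
= 190.93 g

190.93


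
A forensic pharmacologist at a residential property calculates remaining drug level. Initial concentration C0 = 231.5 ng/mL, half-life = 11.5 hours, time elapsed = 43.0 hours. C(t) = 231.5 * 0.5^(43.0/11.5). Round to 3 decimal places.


Drug concentration decay:
Number of half-lives = t / t_half = 43.0 / 11.5 = 3.73913
Decay factor = 0.5^3.73913 = 0.07488757
C(t) = 231.5 * 0.07488757 = 17.336 ng/mL

17.336


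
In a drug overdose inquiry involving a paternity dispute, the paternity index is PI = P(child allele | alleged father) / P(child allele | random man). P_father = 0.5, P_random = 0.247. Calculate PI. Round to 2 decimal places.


Paternity Index calculation:
PI = P(allele|father) / P(allele|random)
PI = 0.5 / 0.247
PI = 2.02

2.02


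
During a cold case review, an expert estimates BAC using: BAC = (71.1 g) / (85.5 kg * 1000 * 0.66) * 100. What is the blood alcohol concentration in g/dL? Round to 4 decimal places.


Applying the Widmark formula:
BAC = (dose_g / (body_wt * 1000 * r)) * 100
Denominator = 85.5 * 1000 * 0.66 = 56430
BAC = (71.1 / 56430) * 100
BAC = 0.1260 g/dL

0.1260


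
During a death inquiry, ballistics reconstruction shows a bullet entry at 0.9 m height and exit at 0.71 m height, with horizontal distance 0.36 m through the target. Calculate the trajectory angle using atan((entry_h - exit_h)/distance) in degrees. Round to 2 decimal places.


Bullet trajectory angle:
Height difference = 0.9 - 0.71 = 0.19 m
angle = atan(0.19 / 0.36)
angle = atan(0.527778)
angle = 27.82 degrees

27.82


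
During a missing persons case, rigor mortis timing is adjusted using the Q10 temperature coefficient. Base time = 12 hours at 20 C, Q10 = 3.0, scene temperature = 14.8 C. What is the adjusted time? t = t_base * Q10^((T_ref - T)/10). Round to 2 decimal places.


Rigor mortis time adjustment:
Exponent = (T_ref - T_actual) / 10 = (20 - 14.8) / 10 = 0.52
Q10 factor = 3.0^0.52 = 1.77053
t_adjusted = 12 * 1.77053 = 21.25 hours

21.25


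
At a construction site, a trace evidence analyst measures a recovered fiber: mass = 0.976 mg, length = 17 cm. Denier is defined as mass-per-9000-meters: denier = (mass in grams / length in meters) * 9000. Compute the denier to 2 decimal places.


Denier calculation:
Mass in grams = 0.976 mg / 1000 = 0.000976 g
Length in meters = 17 cm / 100 = 0.17 m
Linear density = mass / length = 0.000976 / 0.17 = 0.00574118 g/m
Denier = (g/m) * 9000 = 0.00574118 * 9000 = 51.67

51.67


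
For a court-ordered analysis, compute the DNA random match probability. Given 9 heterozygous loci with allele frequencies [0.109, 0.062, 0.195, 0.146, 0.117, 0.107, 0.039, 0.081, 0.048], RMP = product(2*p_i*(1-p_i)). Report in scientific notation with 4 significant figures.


Computing RMP for 9 loci:
Locus 1: 2 * 0.109 * 0.891 = 0.194238
Locus 2: 2 * 0.062 * 0.938 = 0.116312
Locus 3: 2 * 0.195 * 0.805 = 0.31395
Locus 4: 2 * 0.146 * 0.854 = 0.249368
Locus 5: 2 * 0.117 * 0.883 = 0.206622
Locus 6: 2 * 0.107 * 0.893 = 0.191102
Locus 7: 2 * 0.039 * 0.961 = 0.074958
Locus 8: 2 * 0.081 * 0.919 = 0.148878
Locus 9: 2 * 0.048 * 0.952 = 0.091392
RMP = 7.123e-08

7.123e-08


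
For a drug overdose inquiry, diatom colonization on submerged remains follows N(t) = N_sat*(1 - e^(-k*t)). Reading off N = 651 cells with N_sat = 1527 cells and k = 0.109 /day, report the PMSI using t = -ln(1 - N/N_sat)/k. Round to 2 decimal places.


PMSI from diatom colonization curve:
N / N_sat = 651 / 1527 = 0.426326
1 - N/N_sat = 0.573674
ln(1 - N/N_sat) = -0.555694
t = -ln(1 - N/N_sat) / k = -(-0.555694) / 0.109 = 5.10 days

5.10


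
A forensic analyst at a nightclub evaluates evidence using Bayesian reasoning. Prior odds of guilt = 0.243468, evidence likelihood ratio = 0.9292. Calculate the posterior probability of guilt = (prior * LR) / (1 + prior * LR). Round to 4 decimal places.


Bayesian evidence evaluation:
Posterior odds = prior_odds * LR = 0.243468 * 0.9292 = 0.2262305
Posterior probability = posterior_odds / (1 + posterior_odds)
= 0.2262305 / (1 + 0.2262305)
= 0.2262305 / 1.2262305
= 0.1845

0.1845


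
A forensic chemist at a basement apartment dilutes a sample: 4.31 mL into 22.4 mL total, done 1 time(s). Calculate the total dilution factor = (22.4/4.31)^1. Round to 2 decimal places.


Dilution factor calculation:
Single dilution = V_total / V_sample = 22.4 / 4.31 ≈ 5.197216
Number of dilutions = 1
Total DF = (22.4 / 4.31)^1 (full precision, rounded at the end) = 5.20

5.20


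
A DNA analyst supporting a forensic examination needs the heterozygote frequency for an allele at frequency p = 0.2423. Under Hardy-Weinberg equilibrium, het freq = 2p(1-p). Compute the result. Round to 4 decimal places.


Hardy-Weinberg heterozygote frequency:
q = 1 - p = 1 - 0.2423 = 0.7577
2pq = 2 * 0.2423 * 0.7577 = 0.3672

0.3672


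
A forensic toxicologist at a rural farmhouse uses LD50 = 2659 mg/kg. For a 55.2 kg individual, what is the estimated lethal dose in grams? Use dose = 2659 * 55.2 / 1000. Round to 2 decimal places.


Lethal dose calculation:
Lethal dose = LD50 * body_weight / 1000
= 2659 * 55.2 / 1000
= 146776.8 / 1000
= 146.78 g

146.78


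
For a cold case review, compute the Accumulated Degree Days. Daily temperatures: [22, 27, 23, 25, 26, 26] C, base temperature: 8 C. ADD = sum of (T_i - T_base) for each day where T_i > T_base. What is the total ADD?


Computing ADD day by day:
Day 1: max(0, 22 - 8) = 14
Day 2: max(0, 27 - 8) = 19
Day 3: max(0, 23 - 8) = 15
Day 4: max(0, 25 - 8) = 17
Day 5: max(0, 26 - 8) = 18
Day 6: max(0, 26 - 8) = 18
Total ADD = 101

101


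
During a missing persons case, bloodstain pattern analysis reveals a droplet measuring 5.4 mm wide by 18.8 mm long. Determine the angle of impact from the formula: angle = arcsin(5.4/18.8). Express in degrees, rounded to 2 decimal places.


Blood spatter impact angle calculation:
width / length = 5.4 / 18.8 = 0.287234
angle = arcsin(0.287234)
angle = 16.69 degrees

16.69


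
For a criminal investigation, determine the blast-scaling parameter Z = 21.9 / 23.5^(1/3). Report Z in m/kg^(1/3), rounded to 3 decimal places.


Scaled distance calculation:
W^(1/3) = 23.5^(1/3) = 2.864327
Z = R / W^(1/3) = 21.9 / 2.864327
Z = 7.646 m/kg^(1/3)

7.646


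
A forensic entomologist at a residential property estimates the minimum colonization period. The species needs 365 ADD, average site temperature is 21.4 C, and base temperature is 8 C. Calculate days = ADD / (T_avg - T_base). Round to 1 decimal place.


Insect development time:
Effective temperature = avg_temp - T_base = 21.4 - 8 = 13.4 C
Days = ADD / effective_temp = 365 / 13.4 = 27.2 days

27.2


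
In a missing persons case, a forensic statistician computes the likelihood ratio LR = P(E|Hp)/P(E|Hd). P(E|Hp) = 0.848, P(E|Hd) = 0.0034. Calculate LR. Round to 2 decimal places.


Likelihood ratio calculation:
LR = P(E|Hp) / P(E|Hd)
LR = 0.848 / 0.0034
LR = 249.41

249.41


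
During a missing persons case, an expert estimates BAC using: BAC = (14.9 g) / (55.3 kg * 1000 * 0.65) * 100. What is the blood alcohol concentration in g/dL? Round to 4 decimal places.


Applying the Widmark formula:
BAC = (dose_g / (body_wt * 1000 * r)) * 100
Denominator = 55.3 * 1000 * 0.65 = 35945
BAC = (14.9 / 35945) * 100
BAC = 0.0415 g/dL

0.0415


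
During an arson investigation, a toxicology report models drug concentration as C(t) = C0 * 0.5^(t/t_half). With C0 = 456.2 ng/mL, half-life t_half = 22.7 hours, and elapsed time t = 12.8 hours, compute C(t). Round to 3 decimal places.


Drug concentration decay:
Number of half-lives = t / t_half = 12.8 / 22.7 = 0.563877
Decay factor = 0.5^0.563877 = 0.67648179
C(t) = 456.2 * 0.67648179 = 308.611 ng/mL

308.611


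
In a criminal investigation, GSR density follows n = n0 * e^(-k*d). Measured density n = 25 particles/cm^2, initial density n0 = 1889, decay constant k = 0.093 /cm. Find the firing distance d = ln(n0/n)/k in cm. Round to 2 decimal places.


GSR distance calculation:
n0/n = 1889 / 25 = 75.56
ln(n0/n) = 4.324927
d = 4.324927 / 0.093 = 46.50 cm

46.50


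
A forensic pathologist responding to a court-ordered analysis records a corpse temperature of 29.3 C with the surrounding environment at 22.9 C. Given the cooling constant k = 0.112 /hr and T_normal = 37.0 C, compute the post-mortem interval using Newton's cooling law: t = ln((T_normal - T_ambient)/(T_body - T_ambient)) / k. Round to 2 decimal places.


Using Newton's law of cooling:
t = ln((T_normal - T_ambient) / (T_body - T_ambient)) / k
T_normal - T_ambient = 14.1
T_body - T_ambient = 6.4
Ratio = 2.203125
ln(ratio) = 0.789877
t = 0.789877 / 0.112 = 7.05 hours

7.05


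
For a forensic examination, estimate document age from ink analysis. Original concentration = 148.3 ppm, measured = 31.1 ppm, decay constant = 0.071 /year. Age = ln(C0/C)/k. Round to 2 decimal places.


Document age estimation:
C0/C = 148.3 / 31.1 = 4.768489
ln(C0/C) = 1.562029
t = 1.562029 / 0.071 = 22.00 years

22.00


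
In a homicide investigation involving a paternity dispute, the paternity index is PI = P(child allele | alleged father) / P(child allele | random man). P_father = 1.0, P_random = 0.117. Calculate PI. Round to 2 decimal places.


Paternity Index calculation:
PI = P(allele|father) / P(allele|random)
PI = 1.0 / 0.117
PI = 8.55

8.55


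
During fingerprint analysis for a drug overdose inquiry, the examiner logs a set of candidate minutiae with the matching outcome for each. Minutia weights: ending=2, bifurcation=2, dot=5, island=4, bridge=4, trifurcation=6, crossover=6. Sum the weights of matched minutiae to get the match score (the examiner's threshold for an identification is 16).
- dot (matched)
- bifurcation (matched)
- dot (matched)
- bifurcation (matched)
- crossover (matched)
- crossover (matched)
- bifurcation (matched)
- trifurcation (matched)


Weighted minutiae match score:
  dot: matched, +5 (running total 5)
  bifurcation: matched, +2 (running total 7)
  dot: matched, +5 (running total 12)
  bifurcation: matched, +2 (running total 14)
  crossover: matched, +6 (running total 20)
  crossover: matched, +6 (running total 26)
  bifurcation: matched, +2 (running total 28)
  trifurcation: matched, +6 (running total 34)
Total score = 34
Threshold = 16; verdict = identification

34


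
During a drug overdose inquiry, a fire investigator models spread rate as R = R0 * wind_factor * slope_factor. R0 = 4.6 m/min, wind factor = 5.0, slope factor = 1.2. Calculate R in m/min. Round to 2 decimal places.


Fire spread rate calculation:
R = R0 * wind_factor * slope_factor
= 4.6 * 5.0 * 1.2
= 23 * 1.2
= 27.60 m/min

27.60


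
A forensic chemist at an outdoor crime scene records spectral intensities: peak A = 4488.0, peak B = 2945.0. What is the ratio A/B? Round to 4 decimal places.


Spectral peak ratio:
Peak A = 4488.0 counts
Peak B = 2945.0 counts
Ratio = 4488.0 / 2945.0 = 1.5239

1.5239


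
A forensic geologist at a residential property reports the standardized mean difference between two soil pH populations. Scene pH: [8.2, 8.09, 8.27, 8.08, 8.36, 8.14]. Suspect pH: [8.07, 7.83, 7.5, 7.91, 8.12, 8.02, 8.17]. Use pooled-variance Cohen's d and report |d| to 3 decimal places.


Pooled-variance Cohen's d for soil pH comparison:
Scene mean = 49.14 / 6 = 8.19
Suspect mean = 55.62 / 7 = 7.945714
Scene sample variance s_s^2 = 0.012
Suspect sample variance s_c^2 = 0.052495
Pooled variance = ((n_s-1)*s_s^2 + (n_c-1)*s_c^2) / (n_s + n_c - 2) = 0.034088
Pooled SD = sqrt(0.034088) = 0.184629
Mean difference = 0.244286
|d| = |0.244286| / 0.184629 = 1.323

1.323


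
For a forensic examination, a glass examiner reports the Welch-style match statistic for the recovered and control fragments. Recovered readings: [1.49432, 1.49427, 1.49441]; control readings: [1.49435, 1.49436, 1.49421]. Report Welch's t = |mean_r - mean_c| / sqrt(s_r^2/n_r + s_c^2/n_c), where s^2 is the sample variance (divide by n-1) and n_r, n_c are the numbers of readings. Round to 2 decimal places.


Welch's t-criterion for glass RI comparison:
Recovered mean = sum / n_r = 4.483 / 3 = 1.4943333
Control mean = sum / n_c = 4.48292 / 3 = 1.4943067
Recovered sample variance s_r^2 = 5.03333e-09
Control sample variance s_c^2 = 7.03333e-09
Welch SE (unpooled) = sqrt(s_r^2/n_r + s_c^2/n_c) = sqrt(1.67778e-09 + 2.34444e-09) = sqrt(4.02222e-09) = 6.3421e-05
|mean_r - mean_c| = 2.66667e-05
t = 2.66667e-05 / 6.3421e-05 = 0.42

0.42


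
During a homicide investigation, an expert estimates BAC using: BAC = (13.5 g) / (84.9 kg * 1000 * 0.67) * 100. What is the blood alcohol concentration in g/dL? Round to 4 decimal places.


Applying the Widmark formula:
BAC = (dose_g / (body_wt * 1000 * r)) * 100
Denominator = 84.9 * 1000 * 0.67 = 56883
BAC = (13.5 / 56883) * 100
BAC = 0.0237 g/dL

0.0237


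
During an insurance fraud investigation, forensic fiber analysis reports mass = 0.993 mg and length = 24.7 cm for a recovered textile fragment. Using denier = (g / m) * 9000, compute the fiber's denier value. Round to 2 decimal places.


Denier calculation:
Mass in grams = 0.993 mg / 1000 = 0.000993 g
Length in meters = 24.7 cm / 100 = 0.247 m
Linear density = mass / length = 0.000993 / 0.247 = 0.00402024 g/m
Denier = (g/m) * 9000 = 0.00402024 * 9000 = 36.18

36.18


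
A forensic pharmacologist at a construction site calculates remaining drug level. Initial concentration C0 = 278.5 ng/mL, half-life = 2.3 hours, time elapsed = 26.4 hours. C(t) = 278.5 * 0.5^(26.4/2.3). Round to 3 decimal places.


Drug concentration decay:
Number of half-lives = t / t_half = 26.4 / 2.3 = 11.478261
Decay factor = 0.5^11.478261 = 0.00035051
C(t) = 278.5 * 0.00035051 = 0.098 ng/mL

0.098


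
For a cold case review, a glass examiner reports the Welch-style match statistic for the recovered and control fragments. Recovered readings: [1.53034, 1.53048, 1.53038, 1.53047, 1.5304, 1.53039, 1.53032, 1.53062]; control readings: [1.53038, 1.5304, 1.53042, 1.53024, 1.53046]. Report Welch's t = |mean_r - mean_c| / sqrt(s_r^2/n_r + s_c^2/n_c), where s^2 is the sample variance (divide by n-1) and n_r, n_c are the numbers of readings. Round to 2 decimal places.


Welch's t-criterion for glass RI comparison:
Recovered mean = sum / n_r = 12.2434 / 8 = 1.530425
Control mean = sum / n_c = 7.6519 / 5 = 1.53038
Recovered sample variance s_r^2 = 9.31429e-09
Control sample variance s_c^2 = 7e-09
Welch SE (unpooled) = sqrt(s_r^2/n_r + s_c^2/n_c) = sqrt(1.16429e-09 + 1.4e-09) = sqrt(2.56429e-09) = 5.06388e-05
|mean_r - mean_c| = 4.5e-05
t = 4.5e-05 / 5.06388e-05 = 0.89

0.89


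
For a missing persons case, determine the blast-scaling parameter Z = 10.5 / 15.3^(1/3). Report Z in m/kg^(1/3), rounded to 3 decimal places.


Scaled distance calculation:
W^(1/3) = 15.3^(1/3) = 2.482545
Z = R / W^(1/3) = 10.5 / 2.482545
Z = 4.230 m/kg^(1/3)

4.230


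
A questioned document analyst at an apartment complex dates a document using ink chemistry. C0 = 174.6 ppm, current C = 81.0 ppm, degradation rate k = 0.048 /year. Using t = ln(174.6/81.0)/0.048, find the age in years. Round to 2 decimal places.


Document age estimation:
C0/C = 174.6 / 81.0 = 2.155556
ln(C0/C) = 0.768049
t = 0.768049 / 0.048 = 16.00 years

16.00


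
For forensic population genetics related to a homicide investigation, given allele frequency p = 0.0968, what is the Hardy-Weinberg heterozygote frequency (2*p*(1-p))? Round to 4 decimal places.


Hardy-Weinberg heterozygote frequency:
q = 1 - p = 1 - 0.0968 = 0.9032
2pq = 2 * 0.0968 * 0.9032 = 0.1749

0.1749


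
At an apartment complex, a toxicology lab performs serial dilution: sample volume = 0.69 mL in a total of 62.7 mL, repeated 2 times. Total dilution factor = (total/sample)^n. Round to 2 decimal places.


Dilution factor calculation:
Single dilution = V_total / V_sample = 62.7 / 0.69 ≈ 90.869565
Number of dilutions = 2
Total DF = (62.7 / 0.69)^2 (full precision, rounded at the end) = 8257.28

8257.28


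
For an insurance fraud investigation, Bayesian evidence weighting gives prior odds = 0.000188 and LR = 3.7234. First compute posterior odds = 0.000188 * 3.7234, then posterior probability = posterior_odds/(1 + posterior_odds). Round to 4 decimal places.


Bayesian evidence evaluation:
Posterior odds = prior_odds * LR = 0.000188 * 3.7234 = 0.0006999992
Posterior probability = posterior_odds / (1 + posterior_odds)
= 0.0006999992 / (1 + 0.0006999992)
= 0.0006999992 / 1.0006999992
= 0.0007

0.0007


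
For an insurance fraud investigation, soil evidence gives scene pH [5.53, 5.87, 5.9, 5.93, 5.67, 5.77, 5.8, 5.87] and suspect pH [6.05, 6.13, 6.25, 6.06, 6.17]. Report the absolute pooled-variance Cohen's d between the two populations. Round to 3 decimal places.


Pooled-variance Cohen's d for soil pH comparison:
Scene mean = 46.34 / 8 = 5.7925
Suspect mean = 30.66 / 5 = 6.132
Scene sample variance s_s^2 = 0.018136
Suspect sample variance s_c^2 = 0.00682
Pooled variance = ((n_s-1)*s_s^2 + (n_c-1)*s_c^2) / (n_s + n_c - 2) = 0.014021
Pooled SD = sqrt(0.014021) = 0.11841
Mean difference = -0.3395
|d| = |-0.3395| / 0.11841 = 2.867

2.867


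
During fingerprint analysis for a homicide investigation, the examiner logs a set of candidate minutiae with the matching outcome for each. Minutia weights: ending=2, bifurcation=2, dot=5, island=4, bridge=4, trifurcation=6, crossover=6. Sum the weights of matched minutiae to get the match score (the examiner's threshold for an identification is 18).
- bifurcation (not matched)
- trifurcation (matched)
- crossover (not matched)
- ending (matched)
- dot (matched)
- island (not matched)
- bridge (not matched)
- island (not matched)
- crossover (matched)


Weighted minutiae match score:
  bifurcation: not matched, +0
  trifurcation: matched, +6 (running total 6)
  crossover: not matched, +0
  ending: matched, +2 (running total 8)
  dot: matched, +5 (running total 13)
  island: not matched, +0
  bridge: not matched, +0
  island: not matched, +0
  crossover: matched, +6 (running total 19)
Total score = 19
Threshold = 18; verdict = identification

19


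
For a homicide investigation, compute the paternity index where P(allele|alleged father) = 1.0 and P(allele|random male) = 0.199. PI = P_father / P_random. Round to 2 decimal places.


Paternity Index calculation:
PI = P(allele|father) / P(allele|random)
PI = 1.0 / 0.199
PI = 5.03

5.03


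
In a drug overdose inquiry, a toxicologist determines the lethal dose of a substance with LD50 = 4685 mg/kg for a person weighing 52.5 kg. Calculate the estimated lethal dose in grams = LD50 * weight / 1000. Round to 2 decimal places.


Lethal dose calculation:
Lethal dose = LD50 * body_weight / 1000
= 4685 * 52.5 / 1000
= 245962.5 / 1000
= 245.96 g

245.96


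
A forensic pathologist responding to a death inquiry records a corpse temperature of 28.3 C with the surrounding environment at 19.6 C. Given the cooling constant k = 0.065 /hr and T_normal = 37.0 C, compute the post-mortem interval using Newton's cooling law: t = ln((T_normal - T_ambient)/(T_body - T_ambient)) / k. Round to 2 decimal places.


Using Newton's law of cooling:
t = ln((T_normal - T_ambient) / (T_body - T_ambient)) / k
T_normal - T_ambient = 17.4
T_body - T_ambient = 8.7
Ratio = 2
ln(ratio) = 0.693147
t = 0.693147 / 0.065 = 10.66 hours

10.66


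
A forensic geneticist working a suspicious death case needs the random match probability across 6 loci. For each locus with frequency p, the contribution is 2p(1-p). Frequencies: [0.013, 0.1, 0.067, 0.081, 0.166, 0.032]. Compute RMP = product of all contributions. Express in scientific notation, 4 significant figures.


Computing RMP for 6 loci:
Locus 1: 2 * 0.013 * 0.987 = 0.025662
Locus 2: 2 * 0.1 * 0.9 = 0.18
Locus 3: 2 * 0.067 * 0.933 = 0.125022
Locus 4: 2 * 0.081 * 0.919 = 0.148878
Locus 5: 2 * 0.166 * 0.834 = 0.276888
Locus 6: 2 * 0.032 * 0.968 = 0.061952
RMP = 1.475e-06

1.475e-06


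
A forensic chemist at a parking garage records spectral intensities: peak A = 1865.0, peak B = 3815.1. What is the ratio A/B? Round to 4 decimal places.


Spectral peak ratio:
Peak A = 1865.0 counts
Peak B = 3815.1 counts
Ratio = 1865.0 / 3815.1 = 0.4888

0.4888


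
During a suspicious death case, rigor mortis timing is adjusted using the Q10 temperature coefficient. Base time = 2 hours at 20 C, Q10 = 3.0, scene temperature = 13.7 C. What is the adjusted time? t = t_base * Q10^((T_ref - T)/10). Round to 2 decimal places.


Rigor mortis time adjustment:
Exponent = (T_ref - T_actual) / 10 = (20 - 13.7) / 10 = 0.63
Q10 factor = 3.0^0.63 = 1.99796
t_adjusted = 2 * 1.99796 = 4.00 hours

4.00


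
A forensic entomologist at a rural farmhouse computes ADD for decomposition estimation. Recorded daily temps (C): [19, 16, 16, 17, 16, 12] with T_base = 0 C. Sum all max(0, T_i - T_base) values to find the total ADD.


Computing ADD day by day:
Day 1: max(0, 19 - 0) = 19
Day 2: max(0, 16 - 0) = 16
Day 3: max(0, 16 - 0) = 16
Day 4: max(0, 17 - 0) = 17
Day 5: max(0, 16 - 0) = 16
Day 6: max(0, 12 - 0) = 12
Total ADD = 96

96


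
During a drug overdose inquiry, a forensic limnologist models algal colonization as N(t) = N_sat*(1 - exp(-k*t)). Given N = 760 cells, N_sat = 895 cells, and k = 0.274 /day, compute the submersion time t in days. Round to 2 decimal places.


PMSI from diatom colonization curve:
N / N_sat = 760 / 895 = 0.849162
1 - N/N_sat = 0.150838
ln(1 - N/N_sat) = -1.891549
t = -ln(1 - N/N_sat) / k = -(-1.891549) / 0.274 = 6.90 days

6.90


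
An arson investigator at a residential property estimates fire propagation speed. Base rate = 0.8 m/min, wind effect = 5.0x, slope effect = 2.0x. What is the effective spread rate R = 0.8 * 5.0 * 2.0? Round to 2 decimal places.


Fire spread rate calculation:
R = R0 * wind_factor * slope_factor
= 0.8 * 5.0 * 2.0
= 4 * 2.0
= 8.00 m/min

8.00


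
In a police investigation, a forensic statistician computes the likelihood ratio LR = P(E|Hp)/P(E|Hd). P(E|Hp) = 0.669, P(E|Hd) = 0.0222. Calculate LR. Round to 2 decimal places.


Likelihood ratio calculation:
LR = P(E|Hp) / P(E|Hd)
LR = 0.669 / 0.0222
LR = 30.14

30.14


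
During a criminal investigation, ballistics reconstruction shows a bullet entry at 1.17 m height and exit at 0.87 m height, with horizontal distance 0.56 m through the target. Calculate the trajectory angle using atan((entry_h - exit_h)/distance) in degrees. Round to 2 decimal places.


Bullet trajectory angle:
Height difference = 1.17 - 0.87 = 0.3 m
angle = atan(0.3 / 0.56)
angle = atan(0.535714)
angle = 28.18 degrees

28.18


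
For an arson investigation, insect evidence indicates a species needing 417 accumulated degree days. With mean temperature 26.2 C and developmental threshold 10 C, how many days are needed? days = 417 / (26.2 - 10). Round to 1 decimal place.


Insect development time:
Effective temperature = avg_temp - T_base = 26.2 - 10 = 16.2 C
Days = ADD / effective_temp = 417 / 16.2 = 25.7 days

25.7


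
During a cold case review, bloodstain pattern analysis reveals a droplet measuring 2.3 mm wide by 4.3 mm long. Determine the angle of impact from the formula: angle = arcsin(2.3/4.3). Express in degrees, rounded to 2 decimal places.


Blood spatter impact angle calculation:
width / length = 2.3 / 4.3 = 0.534884
angle = arcsin(0.534884)
angle = 32.34 degrees

32.34


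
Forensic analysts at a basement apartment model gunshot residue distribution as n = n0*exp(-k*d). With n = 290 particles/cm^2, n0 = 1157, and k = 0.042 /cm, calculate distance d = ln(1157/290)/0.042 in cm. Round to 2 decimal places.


GSR distance calculation:
n0/n = 1157 / 290 = 3.989655
ln(n0/n) = 1.383705
d = 1.383705 / 0.042 = 32.95 cm

32.95


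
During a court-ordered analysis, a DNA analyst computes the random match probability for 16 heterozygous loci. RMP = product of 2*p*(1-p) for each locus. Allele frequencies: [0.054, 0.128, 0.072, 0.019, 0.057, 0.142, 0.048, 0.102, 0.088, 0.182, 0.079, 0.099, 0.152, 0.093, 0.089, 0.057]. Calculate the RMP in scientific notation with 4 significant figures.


Computing RMP for 16 loci:
Locus 1: 2 * 0.054 * 0.946 = 0.102168
Locus 2: 2 * 0.128 * 0.872 = 0.223232
Locus 3: 2 * 0.072 * 0.928 = 0.133632
Locus 4: 2 * 0.019 * 0.981 = 0.037278
Locus 5: 2 * 0.057 * 0.943 = 0.107502
Locus 6: 2 * 0.142 * 0.858 = 0.243672
Locus 7: 2 * 0.048 * 0.952 = 0.091392
Locus 8: 2 * 0.102 * 0.898 = 0.183192
Locus 9: 2 * 0.088 * 0.912 = 0.160512
Locus 10: 2 * 0.182 * 0.818 = 0.297752
Locus 11: 2 * 0.079 * 0.921 = 0.145518
Locus 12: 2 * 0.099 * 0.901 = 0.178398
Locus 13: 2 * 0.152 * 0.848 = 0.257792
Locus 14: 2 * 0.093 * 0.907 = 0.168702
Locus 15: 2 * 0.089 * 0.911 = 0.162158
Locus 16: 2 * 0.057 * 0.943 = 0.107502
RMP = 4.687e-14

4.687e-14


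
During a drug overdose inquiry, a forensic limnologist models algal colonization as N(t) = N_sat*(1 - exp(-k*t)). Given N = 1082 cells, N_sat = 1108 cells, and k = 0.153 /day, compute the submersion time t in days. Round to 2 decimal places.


PMSI from diatom colonization curve:
N / N_sat = 1082 / 1108 = 0.976534
1 - N/N_sat = 0.023466
ln(1 - N/N_sat) = -3.752203
t = -ln(1 - N/N_sat) / k = -(-3.752203) / 0.153 = 24.52 days

24.52


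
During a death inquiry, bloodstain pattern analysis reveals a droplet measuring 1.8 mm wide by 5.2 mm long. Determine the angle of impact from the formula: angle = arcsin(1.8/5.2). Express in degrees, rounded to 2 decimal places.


Blood spatter impact angle calculation:
width / length = 1.8 / 5.2 = 0.346154
angle = arcsin(0.346154)
angle = 20.25 degrees

20.25


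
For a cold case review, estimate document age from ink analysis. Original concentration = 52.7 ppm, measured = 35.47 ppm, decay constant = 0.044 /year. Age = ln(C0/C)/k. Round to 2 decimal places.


Document age estimation:
C0/C = 52.7 / 35.47 = 1.485763
ln(C0/C) = 0.395928
t = 0.395928 / 0.044 = 9.00 years

9.00


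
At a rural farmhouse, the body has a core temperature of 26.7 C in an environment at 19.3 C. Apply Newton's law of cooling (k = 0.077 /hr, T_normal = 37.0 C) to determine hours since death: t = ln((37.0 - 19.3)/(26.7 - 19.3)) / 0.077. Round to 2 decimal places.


Using Newton's law of cooling:
t = ln((T_normal - T_ambient) / (T_body - T_ambient)) / k
T_normal - T_ambient = 17.7
T_body - T_ambient = 7.4
Ratio = 2.391892
ln(ratio) = 0.872085
t = 0.872085 / 0.077 = 11.33 hours

11.33


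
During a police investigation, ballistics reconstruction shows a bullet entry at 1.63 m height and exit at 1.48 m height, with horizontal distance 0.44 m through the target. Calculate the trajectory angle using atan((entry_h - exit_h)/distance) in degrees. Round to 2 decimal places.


Bullet trajectory angle:
Height difference = 1.63 - 1.48 = 0.15 m
angle = atan(0.15 / 0.44)
angle = atan(0.340909)
angle = 18.82 degrees

18.82
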